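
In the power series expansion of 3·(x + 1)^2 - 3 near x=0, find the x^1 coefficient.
Expand to order 1: 3·(x + 1)^2 - 3 = 6·x + O(x^2).
The coefficient of x^1 is 6.

Final answer: 6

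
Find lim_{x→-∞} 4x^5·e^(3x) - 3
The product is a 0·∞ indeterminate form at x → -∞.
Rewrite the product as 4x^5 / e^(-3x) (an ∞/∞ form) and apply L'Hôpital, or use the standard hierarchy e^(3|x|) ≫ |x^5| as x → -∞.
The indeterminate product → 0, so the limit = -3.

Final answer: -3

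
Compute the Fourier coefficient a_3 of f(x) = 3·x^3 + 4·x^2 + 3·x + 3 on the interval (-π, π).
a_3 = (1/π) ∫_{-π}^{π} f(x)·cos(3x) dx.
Evaluate the integral (use parity and integration by parts as needed): a_3 = -16/9.

Final answer: -16/9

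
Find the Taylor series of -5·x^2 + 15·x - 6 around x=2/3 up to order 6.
16/9 + 25·(x - 2/3)/3 - 5·(x - 2/3)^2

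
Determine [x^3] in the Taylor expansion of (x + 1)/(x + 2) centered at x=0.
Expand to order 3: (x + 1)/(x + 2) = x^3/16 - x^2/8 + x/4 + 1/2 + O(x^4).
The coefficient of x^3 is 1/16.

Final answer: 1/16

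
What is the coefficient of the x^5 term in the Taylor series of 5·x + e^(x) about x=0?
Expand to order 5: 5·x + e^(x) = x^5/120 + x^4/24 + x^3/6 + x^2/2 + 6·x + 1 + O(x^6).
The coefficient of x^5 is 1/120.

Final answer: 1/120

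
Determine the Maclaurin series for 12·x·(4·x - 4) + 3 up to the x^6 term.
48·x^2 - 48·x + 3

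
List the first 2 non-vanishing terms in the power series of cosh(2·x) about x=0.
2·x^2 + 1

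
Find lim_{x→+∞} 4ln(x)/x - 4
The quotient is an ∞/∞ indeterminate form as x → +∞.
The polynomial denominator x dominates the logarithmic numerator (any positive power of x ≫ ln(x) as x → ∞), so the quotient → 0.
Adding the constant: 0 - 4 = -4. Limit = -4.

Final answer: -4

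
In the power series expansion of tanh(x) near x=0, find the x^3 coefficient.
Expand to order 3: tanh(x) = -x^3/3 + x + O(x^4).
The coefficient of x^3 is -1/3.

Final answer: -1/3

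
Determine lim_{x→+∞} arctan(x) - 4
Evaluate the dominant behaviour as x → +∞; each term tends to a finite value or vanishes.
Limit = -4 + π/2.

Final answer: -4 + π/2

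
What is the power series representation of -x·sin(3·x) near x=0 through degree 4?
9·x^4/2 - 3·x^2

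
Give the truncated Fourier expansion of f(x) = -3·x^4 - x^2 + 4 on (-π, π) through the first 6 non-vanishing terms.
(-140 + 24·π^2)·cos(x) + (8 - 6·π^2)·cos(2·x) + (-4/3 + 8·π^2/3)·cos(3·x) + (5/16 - 3·π^2/2)·cos(4·x) + (-44/625 + 24·π^2/25)·cos(5·x) - 3·π^4/5 - π^2/3 + 4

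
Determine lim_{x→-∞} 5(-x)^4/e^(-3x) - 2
The quotient is an ∞/∞ indeterminate form as x → -∞.
Compare growth rates of the dominant terms (exponentials ≫ polynomials ≫ logarithms), or apply L'Hôpital's rule; the quotient → 0.
Adding the constant: 0 - 2 = -2. Limit = -2.

Final answer: -2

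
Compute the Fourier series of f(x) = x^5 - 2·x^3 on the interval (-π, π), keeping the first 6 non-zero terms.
(-44·π^2 + 2·π^4 + 264)·sin(x) + (-π^4 - 21/2 + 7·π^2)·sin(2·x) + (-76·π^2/27 + 152/81 + 2·π^4/3)·sin(3·x) + (-π^4/2 - 39/64 + 13·π^2/8)·sin(4·x) + (-28·π^2/25 + 168/625 + 2·π^4/5)·sin(5·x) + (-π^4/3 - 23/162 + 23·π^2/27)·sin(6·x)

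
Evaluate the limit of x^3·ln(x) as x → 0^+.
This is a 0·∞ indeterminate form at x → 0⁺.
Rewrite the product as ln(x) / x^(-3) and apply L'Hôpital, or use the standard hierarchy x^(-3) ≫ |ln x| as x → 0⁺.
The indeterminate product → 0, so the limit = 0.

Final answer: 0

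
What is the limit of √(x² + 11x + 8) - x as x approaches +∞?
This is an ∞ − ∞ indeterminate form.
Multiply and divide by the conjugate √(x²+11x + 8) + x; the x² terms cancel, leaving (11x + 8)/(√(x²+11x + 8)+x) → 11/2.
Limit = 11/2.

Final answer: 11/2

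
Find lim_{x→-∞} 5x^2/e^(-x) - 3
The quotient is an ∞/∞ indeterminate form as x → -∞.
Compare growth rates of the dominant terms (exponentials ≫ polynomials ≫ logarithms), or apply L'Hôpital's rule; the quotient → 0.
Adding the constant: 0 - 3 = -3. Limit = -3.

Final answer: -3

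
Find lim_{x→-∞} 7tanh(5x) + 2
Evaluate the dominant behaviour as x → -∞; each term tends to a finite value or vanishes.
Limit = -5.

Final answer: -5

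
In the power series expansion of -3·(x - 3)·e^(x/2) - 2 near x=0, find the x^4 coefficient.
Expand to order 4: -3·(x - 3)·e^(x/2) - 2 = -5·x^4/128 - 3·x^3/16 - 3·x^2/8 + 3·x/2 + 7 + O(x^5).
The coefficient of x^4 is -5/128.

Final answer: -5/128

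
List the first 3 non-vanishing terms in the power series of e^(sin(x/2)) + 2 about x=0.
x^2/8 + x/2 + 3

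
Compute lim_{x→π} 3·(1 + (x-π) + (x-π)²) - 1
Direct substitution at x = π gives 2.

Final answer: 2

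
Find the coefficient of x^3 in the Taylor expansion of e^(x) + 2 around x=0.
Expand to order 3: e^(x) + 2 = x^3/6 + x^2/2 + x + 3 + O(x^4).
The coefficient of x^3 is 1/6.

Final answer: 1/6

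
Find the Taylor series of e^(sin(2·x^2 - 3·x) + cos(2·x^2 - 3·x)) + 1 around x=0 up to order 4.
-351·e·x^4/8 + 27·e·x^3/2 + 2·e·x^2 - 3·e·x + 1 + e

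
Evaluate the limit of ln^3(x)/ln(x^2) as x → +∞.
This is an ∞/∞ indeterminate form as x → +∞.
Write ln(x^2) = 2·ln(x), reducing the quotient to ln^2(x)/2 → ∞.
Limit = ∞.

Final answer: ∞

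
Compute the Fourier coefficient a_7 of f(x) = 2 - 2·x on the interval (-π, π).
a_7 = (1/π) ∫_{-π}^{π} f(x)·cos(7x) dx.
Evaluate the integral (use parity and integration by parts as needed): a_7 = 0.

Final answer: 0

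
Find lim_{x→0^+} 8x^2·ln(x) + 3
The product is a 0·∞ indeterminate form at x → 0⁺.
Rewrite the product as 8·ln(x) / x^(-2) and apply L'Hôpital, or use the standard hierarchy x^(-2) ≫ |ln x| as x → 0⁺.
The indeterminate product → 0, so the limit = 3.

Final answer: 3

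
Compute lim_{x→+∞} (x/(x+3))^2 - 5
As x → +∞: x/(x+3) = 1/(1 + 3/x) → 1, and the 2nd power of a limit-1 base also → 1; with the additive constant, 1 - 5 = -4.
Limit = -4.

Final answer: -4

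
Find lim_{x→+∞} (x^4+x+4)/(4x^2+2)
This is an ∞/∞ indeterminate form as x → +∞.
Divide numerator and denominator by x^4 and let the lower-order terms vanish; the numerator's degree 4 exceeds the denominator's degree 2, so the quotient diverges.
Limit = ∞.

Final answer: ∞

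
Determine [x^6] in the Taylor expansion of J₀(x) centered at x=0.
Expand to order 6: J₀(x) = -x^6/2304 + x^4/64 - x^2/4 + 1 + O(x^7).
The coefficient of x^6 is -1/2304.

Final answer: -1/2304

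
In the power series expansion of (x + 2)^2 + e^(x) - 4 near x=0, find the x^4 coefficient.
Expand to order 4: (x + 2)^2 + e^(x) - 4 = x^4/24 + x^3/6 + 3·x^2/2 + 5·x + 1 + O(x^5).
The coefficient of x^4 is 1/24.

Final answer: 1/24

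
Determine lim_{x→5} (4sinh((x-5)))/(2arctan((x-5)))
Both numerator and denominator → 0 as x → 5; this is a 0/0 indeterminate form.
Expand each to leading order near x = 5: numerator ~ 4·(x - 5), denominator ~ 2·(x - 5).
The limit of the ratio is 2.

Final answer: 2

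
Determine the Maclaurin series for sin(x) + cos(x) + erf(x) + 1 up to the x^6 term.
-x^6/720 + x^5·(1/120 + 1/(5·√(π))) + x^4/24 + x^3·(-2/(3·√(π)) - 1/6) - x^2/2 + x·(1 + 2/√(π)) + 2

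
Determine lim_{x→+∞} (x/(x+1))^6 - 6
As x → +∞: x/(x+1) = 1/(1 + 1/x) → 1, and the 6th power of a limit-1 base also → 1; with the additive constant, 1 - 6 = -5.
Limit = -5.

Final answer: -5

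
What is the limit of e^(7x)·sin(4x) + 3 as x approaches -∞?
Evaluate the dominant behaviour as x → -∞; each term tends to a finite value or vanishes.
Limit = 3.

Final answer: 3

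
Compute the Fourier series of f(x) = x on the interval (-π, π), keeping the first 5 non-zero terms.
2·sin(x) - sin(2·x) + 2·sin(3·x)/3 - sin(4·x)/2 + 2·sin(5·x)/5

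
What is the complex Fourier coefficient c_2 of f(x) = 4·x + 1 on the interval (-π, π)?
Compute the real Fourier coefficients first: a_2 = 0, b_2 = -4.
Then c_2 = (a_2 − i·b_2)/2 = 2·i.

Final answer: 2·i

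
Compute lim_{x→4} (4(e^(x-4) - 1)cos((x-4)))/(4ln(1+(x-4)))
Both numerator and denominator → 0 as x → 4; this is a 0/0 indeterminate form.
Expand each to leading order near x = 4: numerator ~ 4·(x - 4), denominator ~ 4·(x - 4).
The limit of the ratio is 1.

Final answer: 1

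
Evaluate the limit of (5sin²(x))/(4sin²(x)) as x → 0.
Both numerator and denominator → 0 as x → 0; this is a 0/0 indeterminate form.
Expand each to leading order near x = 0: numerator ~ 5·x^2, denominator ~ 4·x^2.
The limit of the ratio is 5/4.

Final answer: 5/4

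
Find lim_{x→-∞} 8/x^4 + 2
Evaluate the dominant behaviour as x → -∞; each term tends to a finite value or vanishes.
Limit = 2.

Final answer: 2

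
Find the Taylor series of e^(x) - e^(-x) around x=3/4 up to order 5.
(-1 + e^(3/2))·e^(-3/4) + (1 + e^(3/2))·e^(-3/4)·(x - 3/4) + (-1 + e^(3/2))·e^(-3/4)·(x - 3/4)^2/2 + (1 + e^(3/2))·e^(-3/4)·(x - 3/4)^3/6 + (-1 + e^(3/2))·e^(-3/4)·(x - 3/4)^4/24 + (1 + e^(3/2))·e^(-3/4)·(x - 3/4)^5/120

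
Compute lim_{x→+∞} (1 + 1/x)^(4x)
As x → +∞: write (1 + 1/x)^(4x) = ((1 + 1/x)^x)^4 → (e^1)^4 = e^4.
Limit = e^(4).

Final answer: e^(4)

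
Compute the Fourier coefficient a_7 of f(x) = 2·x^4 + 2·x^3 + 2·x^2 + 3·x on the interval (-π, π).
a_7 = (1/π) ∫_{-π}^{π} f(x)·cos(7x) dx.
Evaluate the integral (use parity and integration by parts as needed): a_7 = -16·π^2/49 - 296/2401.

Final answer: -16·π^2/49 - 296/2401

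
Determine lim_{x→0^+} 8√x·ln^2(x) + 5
The product is a 0·∞ indeterminate form at x → 0⁺.
Rewrite the product as 8·ln^2(x) / x^(-1/2) and apply L'Hôpital, or use the standard hierarchy x^(-1/2) ≫ |ln x|^2 as x → 0⁺.
The indeterminate product → 0, so the limit = 5.

Final answer: 5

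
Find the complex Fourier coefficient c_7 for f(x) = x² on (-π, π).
Compute the real Fourier coefficients first: a_7 = -4/49, b_7 = 0.
Then c_7 = (a_7 − i·b_7)/2 = -2/49.

Final answer: -2/49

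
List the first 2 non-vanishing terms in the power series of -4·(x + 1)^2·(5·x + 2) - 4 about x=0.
-36·x - 12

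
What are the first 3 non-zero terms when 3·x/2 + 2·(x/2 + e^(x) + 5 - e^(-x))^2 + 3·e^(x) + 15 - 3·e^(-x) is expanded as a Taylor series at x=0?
25·x^2/2 + 115·x/2 + 65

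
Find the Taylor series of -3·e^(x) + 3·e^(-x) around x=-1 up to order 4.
(-3 + 3·e^(2))·e^(-1) + (-3·e^(2) - 3)·e^(-1)·(x + 1) + (-3 + 3·e^(2))·e^(-1)·(x + 1)^2/2 + (-e^(2) - 1)·e^(-1)·(x + 1)^3/2 + (-1 + e^(2))·e^(-1)·(x + 1)^4/8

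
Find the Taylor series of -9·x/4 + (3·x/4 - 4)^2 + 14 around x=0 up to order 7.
9·x^2/16 - 33·x/4 + 30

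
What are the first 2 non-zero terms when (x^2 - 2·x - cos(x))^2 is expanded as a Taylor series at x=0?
4·x + 1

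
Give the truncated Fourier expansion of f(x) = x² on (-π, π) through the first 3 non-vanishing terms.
-4·cos(x) + cos(2·x) + π^2/3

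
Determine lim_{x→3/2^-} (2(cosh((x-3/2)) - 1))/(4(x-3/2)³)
Both numerator and denominator → 0 as x → 3/2^-; this is a 0/0 indeterminate form.
Expand each to leading order near x = 3/2: numerator ~ (x - 3/2)^2, denominator ~ 4·(x - 3/2)^3.
The limit of the ratio is -∞.

Final answer: -∞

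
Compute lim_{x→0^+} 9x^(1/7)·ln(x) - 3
The product is a 0·∞ indeterminate form at x → 0⁺.
Rewrite the product as 9·ln(x) / x^(-1/7) and apply L'Hôpital, or use the standard hierarchy x^(-1/7) ≫ |ln x| as x → 0⁺.
The indeterminate product → 0, so the limit = -3.

Final answer: -3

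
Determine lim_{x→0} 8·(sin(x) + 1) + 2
Direct substitution at x = 0 gives 10.

Final answer: 10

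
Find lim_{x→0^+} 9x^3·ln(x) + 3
The product is a 0·∞ indeterminate form at x → 0⁺.
Rewrite the product as 9·ln(x) / x^(-3) and apply L'Hôpital, or use the standard hierarchy x^(-3) ≫ |ln x| as x → 0⁺.
The indeterminate product → 0, so the limit = 3.

Final answer: 3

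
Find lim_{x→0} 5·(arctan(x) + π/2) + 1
Direct substitution at x = 0 gives 1 + 5·π/2.

Final answer: 1 + 5·π/2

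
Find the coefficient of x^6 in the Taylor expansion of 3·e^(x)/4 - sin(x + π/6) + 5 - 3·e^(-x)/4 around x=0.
Expand to order 6: 3·e^(x)/4 - sin(x + π/6) + 5 - 3·e^(-x)/4 = x^6/1440 + x^5·(1/80 - √(3)/240) - x^4/48 + x^3·(√(3)/12 + 1/4) + x^2/4 + x·(3/2 - √(3)/2) + 9/2 + O(x^7).
The coefficient of x^6 is 1/1440.

Final answer: 1/1440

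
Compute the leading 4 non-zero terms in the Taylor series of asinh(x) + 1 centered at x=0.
3·x^5/40 - x^3/6 + x + 1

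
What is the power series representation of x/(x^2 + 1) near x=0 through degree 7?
-x^7 + x^5 - x^3 + x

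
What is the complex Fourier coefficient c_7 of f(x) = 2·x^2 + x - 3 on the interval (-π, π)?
Compute the real Fourier coefficients first: a_7 = -8/49, b_7 = 2/7.
Then c_7 = (a_7 − i·b_7)/2 = -4/49 - i/7.

Final answer: -4/49 - i/7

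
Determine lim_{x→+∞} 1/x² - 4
Evaluate the dominant behaviour as x → +∞; each term tends to a finite value or vanishes.
Limit = -4.

Final answer: -4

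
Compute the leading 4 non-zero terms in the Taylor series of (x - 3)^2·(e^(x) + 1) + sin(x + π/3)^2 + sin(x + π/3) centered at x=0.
x^3·(-7/12 - √(3)/3) - √(3)·x^2/4 + x·(-5/2 + √(3)/2) + √(3)/2 + 75/4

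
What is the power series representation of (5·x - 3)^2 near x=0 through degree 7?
25·x^2 - 30·x + 9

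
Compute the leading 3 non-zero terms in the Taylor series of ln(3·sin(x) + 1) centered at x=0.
17·x^3/2 - 9·x^2/2 + 3·x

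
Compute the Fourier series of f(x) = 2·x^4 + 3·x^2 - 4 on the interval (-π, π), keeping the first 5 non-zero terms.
(84 - 16·π^2)·cos(x) + (-3 + 4·π^2)·cos(2·x) + (-16·π^2/9 - 4/27)·cos(3·x) + (3/8 + π^2)·cos(4·x) - 4 + π^2 + 2·π^4/5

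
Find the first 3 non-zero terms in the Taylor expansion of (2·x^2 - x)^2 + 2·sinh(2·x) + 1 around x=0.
x^2 + 4·x + 1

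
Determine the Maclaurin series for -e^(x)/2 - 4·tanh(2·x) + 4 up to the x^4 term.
-x^4/48 + 127·x^3/12 - x^2/4 - 17·x/2 + 7/2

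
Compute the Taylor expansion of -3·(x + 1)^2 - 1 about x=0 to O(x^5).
-3·x^2 - 6·x - 4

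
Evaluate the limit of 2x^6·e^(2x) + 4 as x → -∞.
The product is a 0·∞ indeterminate form at x → -∞.
Rewrite the product as 2x^6 / e^(-2x) (an ∞/∞ form) and apply L'Hôpital, or use the standard hierarchy e^(2|x|) ≫ |x^6| as x → -∞.
The indeterminate product → 0, so the limit = 4.

Final answer: 4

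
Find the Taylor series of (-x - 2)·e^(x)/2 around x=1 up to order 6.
-3·e/2 - 2·e·(x - 1) - 5·e·(x - 1)^2/4 - e·(x - 1)^3/2 - 7·e·(x - 1)^4/48 - e·(x - 1)^5/30 - e·(x - 1)^6/160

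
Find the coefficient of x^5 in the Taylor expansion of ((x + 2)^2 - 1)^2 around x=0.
Expand to order 5: ((x + 2)^2 - 1)^2 = x^4 + 8·x^3 + 22·x^2 + 24·x + 9 + O(x^6).
The coefficient of x^5 is 0.

Final answer: 0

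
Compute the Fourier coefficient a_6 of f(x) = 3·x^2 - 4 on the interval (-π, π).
a_6 = (1/π) ∫_{-π}^{π} f(x)·cos(6x) dx.
Evaluate the integral (use parity and integration by parts as needed): a_6 = 1/3.

Final answer: 1/3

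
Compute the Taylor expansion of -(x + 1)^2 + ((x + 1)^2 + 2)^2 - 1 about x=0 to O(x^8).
x^4 + 4·x^3 + 9·x^2 + 10·x + 7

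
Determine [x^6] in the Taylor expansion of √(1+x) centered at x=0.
Expand to order 6: √(1+x) = -21·x^6/1024 + 7·x^5/256 - 5·x^4/128 + x^3/16 - x^2/8 + x/2 + 1 + O(x^7).
The coefficient of x^6 is -21/1024.

Final answer: -21/1024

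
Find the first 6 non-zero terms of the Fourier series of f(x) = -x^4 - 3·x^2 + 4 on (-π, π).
(-36 + 8·π^2)·cos(x) - 2·π^2·cos(2·x) + (20/27 + 8·π^2/9)·cos(3·x) + (-π^2/2 - 9/16)·cos(4·x) + (252/625 + 8·π^2/25)·cos(5·x) - π^4/5 - π^2 + 4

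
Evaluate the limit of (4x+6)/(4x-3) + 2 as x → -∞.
Evaluate the dominant behaviour as x → -∞; each term tends to a finite value or vanishes.
Limit = 3.

Final answer: 3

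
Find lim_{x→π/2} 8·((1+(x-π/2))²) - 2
Direct substitution at x = π/2 gives 6.

Final answer: 6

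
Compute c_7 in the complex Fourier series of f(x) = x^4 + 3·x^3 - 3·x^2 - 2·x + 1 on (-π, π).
Compute the real Fourier coefficients first: a_7 = 636/2401 - 8·π^2/49, b_7 = -232/343 + 6·π^2/7.
Then c_7 = (a_7 − i·b_7)/2 = -4·π^2/49 + 318/2401 - 3·i·π^2/7 + 116·i/343.

Final answer: -4·π^2/49 + 318/2401 - 3·i·π^2/7 + 116·i/343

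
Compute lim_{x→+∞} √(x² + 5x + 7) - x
This is an ∞ − ∞ indeterminate form.
Multiply and divide by the conjugate √(x²+5x + 7) + x; the x² terms cancel, leaving (5x + 7)/(√(x²+5x + 7)+x) → 5/2.
Limit = 5/2.

Final answer: 5/2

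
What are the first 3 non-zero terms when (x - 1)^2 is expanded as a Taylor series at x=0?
x^2 - 2·x + 1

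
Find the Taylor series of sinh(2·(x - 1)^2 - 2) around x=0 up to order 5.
-248·x^5/15 + 16·x^4 - 32·x^3/3 + 2·x^2 - 4·x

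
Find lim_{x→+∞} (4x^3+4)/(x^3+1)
This is an ∞/∞ indeterminate form as x → +∞.
Divide numerator and denominator by x^3 and let the lower-order terms vanish; the leading terms give 4/1 = 4.
Limit = 4.

Final answer: 4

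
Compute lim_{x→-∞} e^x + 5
Evaluate the dominant behaviour as x → -∞; each term tends to a finite value or vanishes.
Limit = 5.

Final answer: 5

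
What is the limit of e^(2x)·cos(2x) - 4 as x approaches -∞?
Evaluate the dominant behaviour as x → -∞; each term tends to a finite value or vanishes.
Limit = -4.

Final answer: -4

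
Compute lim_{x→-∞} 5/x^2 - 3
Evaluate the dominant behaviour as x → -∞; each term tends to a finite value or vanishes.
Limit = -3.

Final answer: -3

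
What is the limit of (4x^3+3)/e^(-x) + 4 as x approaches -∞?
The quotient is an ∞/∞ indeterminate form as x → -∞.
Compare growth rates of the dominant terms (exponentials ≫ polynomials ≫ logarithms), or apply L'Hôpital's rule; the quotient → 0.
Adding the constant: 0 + 4 = 4. Limit = 4.

Final answer: 4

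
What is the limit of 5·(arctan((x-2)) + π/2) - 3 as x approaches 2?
Direct substitution at x = 2 gives -3 + 5·π/2.

Final answer: -3 + 5·π/2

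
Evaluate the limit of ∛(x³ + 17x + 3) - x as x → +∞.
This is an ∞ − ∞ indeterminate form.
Multiply by (A² + AB + B²)/(A² + AB + B²) where A = ∛(x³+17x + 3), B = x to use A³ − B³ = (A−B)(A²+AB+B²); the x³ terms cancel, leaving (17x + 3)/(A²+AB+B²) with denominator ~ 3x², so the limit is 0.
Limit = 0.

Final answer: 0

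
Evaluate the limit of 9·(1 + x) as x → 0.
Direct substitution at x = 0 gives 9.

Final answer: 9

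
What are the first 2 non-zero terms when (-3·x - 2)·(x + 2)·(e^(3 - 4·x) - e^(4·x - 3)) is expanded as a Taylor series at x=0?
x·(24·e^(-3) + 8·e^(3)) - 4·e^(3) + 4·e^(-3)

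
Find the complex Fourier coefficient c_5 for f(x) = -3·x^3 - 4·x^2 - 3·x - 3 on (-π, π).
Compute the real Fourier coefficients first: a_5 = 16/25, b_5 = -6·π^2/5 - 114/125.
Then c_5 = (a_5 − i·b_5)/2 = 8/25 + 57·i/125 + 3·i·π^2/5.

Final answer: 8/25 + 57·i/125 + 3·i·π^2/5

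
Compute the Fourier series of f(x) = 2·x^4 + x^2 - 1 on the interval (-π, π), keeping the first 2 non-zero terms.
(92 - 16·π^2)·cos(x) - 1 + π^2/3 + 2·π^4/5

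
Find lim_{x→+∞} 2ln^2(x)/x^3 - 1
The quotient is an ∞/∞ indeterminate form as x → +∞.
The polynomial denominator x^3 dominates the logarithmic numerator (any positive power of x ≫ ln^2(x) as x → ∞), so the quotient → 0.
Adding the constant: 0 - 1 = -1. Limit = -1.

Final answer: -1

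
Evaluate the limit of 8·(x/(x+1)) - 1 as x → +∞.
Evaluate the dominant behaviour as x → +∞; each term tends to a finite value or vanishes.
Limit = 7.

Final answer: 7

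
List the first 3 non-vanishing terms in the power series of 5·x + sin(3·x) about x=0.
81·x^5/40 - 9·x^3/2 + 8·x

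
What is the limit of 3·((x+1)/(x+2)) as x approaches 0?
Direct substitution at x = 0 gives 3/2.

Final answer: 3/2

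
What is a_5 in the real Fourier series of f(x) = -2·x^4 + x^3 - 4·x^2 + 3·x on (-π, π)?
a_5 = (1/π) ∫_{-π}^{π} f(x)·cos(5x) dx.
Evaluate the integral (use parity and integration by parts as needed): a_5 = 304/625 + 16·π^2/25.

Final answer: 304/625 + 16·π^2/25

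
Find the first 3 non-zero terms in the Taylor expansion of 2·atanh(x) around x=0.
2·x^5/5 + 2·x^3/3 + 2·x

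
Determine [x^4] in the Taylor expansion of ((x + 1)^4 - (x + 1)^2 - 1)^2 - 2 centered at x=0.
Expand to order 4: ((x + 1)^4 - (x + 1)^2 - 1)^2 - 2 = 39·x^4 + 12·x^3 - 6·x^2 - 4·x - 1 + O(x^5).
The coefficient of x^4 is 39.

Final answer: 39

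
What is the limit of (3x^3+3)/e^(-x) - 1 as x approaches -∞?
The quotient is an ∞/∞ indeterminate form as x → -∞.
Compare growth rates of the dominant terms (exponentials ≫ polynomials ≫ logarithms), or apply L'Hôpital's rule; the quotient → 0.
Adding the constant: 0 - 1 = -1. Limit = -1.

Final answer: -1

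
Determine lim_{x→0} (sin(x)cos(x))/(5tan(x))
Both numerator and denominator → 0 as x → 0; this is a 0/0 indeterminate form.
Expand each to leading order near x = 0: numerator ~ x, denominator ~ 5·x.
The limit of the ratio is 1/5.

Final answer: 1/5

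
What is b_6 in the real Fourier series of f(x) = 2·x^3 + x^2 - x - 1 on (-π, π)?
b_6 = (1/π) ∫_{-π}^{π} f(x)·sin(6x) dx.
Evaluate the integral (use parity and integration by parts as needed): b_6 = 4/9 - 2·π^2/3.

Final answer: 4/9 - 2·π^2/3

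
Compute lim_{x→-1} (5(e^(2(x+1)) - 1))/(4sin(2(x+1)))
Both numerator and denominator → 0 as x → -1; this is a 0/0 indeterminate form.
Expand each to leading order near x = -1: numerator ~ 10·(x + 1), denominator ~ 8·(x + 1).
The limit of the ratio is 5/4.

Final answer: 5/4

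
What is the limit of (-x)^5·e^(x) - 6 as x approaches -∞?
The product is a 0·∞ indeterminate form at x → -∞.
Rewrite the product as (-x)^5 / e^(-x) (an ∞/∞ form) and apply L'Hôpital, or use the standard hierarchy e^(|x|) ≫ |(-x)^5| as x → -∞.
The indeterminate product → 0, so the limit = -6.

Final answer: -6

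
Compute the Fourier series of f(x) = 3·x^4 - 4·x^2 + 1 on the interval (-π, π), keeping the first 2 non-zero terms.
(160 - 24·π^2)·cos(x) - 4·π^2/3 + 1 + 3·π^4/5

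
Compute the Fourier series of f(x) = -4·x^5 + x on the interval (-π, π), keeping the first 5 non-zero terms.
(-958 - 8·π^4 + 160·π^2)·sin(x) + (-20·π^2 + 29 + 4·π^4)·sin(2·x) + (-8·π^4/3 - 266/81 + 160·π^2/27)·sin(3·x) + (-5·π^2/2 + 7/16 + 2·π^4)·sin(4·x) + (-8·π^4/5 + 58/625 + 32·π^2/25)·sin(5·x)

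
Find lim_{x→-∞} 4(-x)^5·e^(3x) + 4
The product is a 0·∞ indeterminate form at x → -∞.
Rewrite the product as 4(-x)^5 / e^(-3x) (an ∞/∞ form) and apply L'Hôpital, or use the standard hierarchy e^(3|x|) ≫ |(-x)^5| as x → -∞.
The indeterminate product → 0, so the limit = 4.

Final answer: 4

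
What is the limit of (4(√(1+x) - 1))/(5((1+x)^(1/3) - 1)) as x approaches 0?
Both numerator and denominator → 0 as x → 0; this is a 0/0 indeterminate form.
Expand each to leading order near x = 0: numerator ~ 2·x, denominator ~ 5·x/3.
The limit of the ratio is 6/5.

Final answer: 6/5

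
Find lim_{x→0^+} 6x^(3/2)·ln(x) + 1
The product is a 0·∞ indeterminate form at x → 0⁺.
Rewrite the product as 6·ln(x) / x^(-3/2) and apply L'Hôpital, or use the standard hierarchy x^(-3/2) ≫ |ln x| as x → 0⁺.
The indeterminate product → 0, so the limit = 1.

Final answer: 1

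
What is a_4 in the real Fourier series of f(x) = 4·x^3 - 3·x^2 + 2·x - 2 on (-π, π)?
a_4 = (1/π) ∫_{-π}^{π} f(x)·cos(4x) dx.
Evaluate the integral (use parity and integration by parts as needed): a_4 = -3/4.

Final answer: -3/4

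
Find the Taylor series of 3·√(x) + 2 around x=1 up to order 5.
5 + 3·(x - 1)/2 - 3·(x - 1)^2/8 + 3·(x - 1)^3/16 - 15·(x - 1)^4/128 + 21·(x - 1)^5/256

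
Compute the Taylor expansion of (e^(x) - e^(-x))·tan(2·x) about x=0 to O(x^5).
6·x^4 + 4·x^2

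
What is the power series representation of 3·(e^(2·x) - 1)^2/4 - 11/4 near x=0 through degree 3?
6·x^3 + 3·x^2 - 11/4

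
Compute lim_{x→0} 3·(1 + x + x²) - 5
Direct substitution at x = 0 gives -2.

Final answer: -2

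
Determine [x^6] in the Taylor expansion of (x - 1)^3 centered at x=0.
Expand to order 6: (x - 1)^3 = x^3 - 3·x^2 + 3·x - 1 + O(x^7).
The coefficient of x^6 is 0.

Final answer: 0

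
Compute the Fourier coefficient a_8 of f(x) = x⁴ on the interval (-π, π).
a_8 = (1/π) ∫_{-π}^{π} f(x)·cos(8x) dx.
Evaluate the integral (use parity and integration by parts as needed): a_8 = -3/256 + π^2/8.

Final answer: -3/256 + π^2/8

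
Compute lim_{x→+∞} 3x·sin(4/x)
As x → +∞: let u = 4/x → 0⁺; then 3·x·sin(4/x) = 3·4·sin(u)/u → 3·4·1 = 12.
Limit = 12.

Final answer: 12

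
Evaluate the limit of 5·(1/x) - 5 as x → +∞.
Evaluate the dominant behaviour as x → +∞; each term tends to a finite value or vanishes.
Limit = -5.

Final answer: -5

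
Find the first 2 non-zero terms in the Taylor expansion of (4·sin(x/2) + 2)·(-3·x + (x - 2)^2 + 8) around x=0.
10·x + 24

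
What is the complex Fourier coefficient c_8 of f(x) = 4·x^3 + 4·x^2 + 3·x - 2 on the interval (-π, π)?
Compute the real Fourier coefficients first: a_8 = 1/4, b_8 = -π^2 - 21/32.
Then c_8 = (a_8 − i·b_8)/2 = 1/8 + 21·i/64 + i·π^2/2.

Final answer: 1/8 + 21·i/64 + i·π^2/2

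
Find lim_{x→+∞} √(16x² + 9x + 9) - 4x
As x → +∞: multiply by the conjugate to get (9x+9)/(√(16x²+9x+9)+4x); the denominator ~ 8x, so the limit is 9/8.
Limit = 9/8.

Final answer: 9/8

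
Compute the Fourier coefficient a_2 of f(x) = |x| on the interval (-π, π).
a_2 = (1/π) ∫_{-π}^{π} f(x)·cos(2x) dx.
Evaluate the integral (use parity and integration by parts as needed): a_2 = 0.

Final answer: 0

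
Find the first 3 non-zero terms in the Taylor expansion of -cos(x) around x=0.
-x^4/24 + x^2/2 - 1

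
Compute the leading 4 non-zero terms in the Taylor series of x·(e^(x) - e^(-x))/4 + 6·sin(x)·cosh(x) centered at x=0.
x^4/12 + 2·x^3 + x^2/2 + 6·x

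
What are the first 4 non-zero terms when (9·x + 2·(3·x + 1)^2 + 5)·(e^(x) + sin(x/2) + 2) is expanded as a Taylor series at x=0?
1849·x^3/48 + 89·x^2 + 147·x/2 + 21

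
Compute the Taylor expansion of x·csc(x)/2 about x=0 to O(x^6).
7·x^4/720 + x^2/12 + 1/2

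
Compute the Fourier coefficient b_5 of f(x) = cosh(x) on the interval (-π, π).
b_5 = (1/π) ∫_{-π}^{π} f(x)·sin(5x) dx.
Evaluate the integral (use parity and integration by parts as needed): b_5 = 0.

Final answer: 0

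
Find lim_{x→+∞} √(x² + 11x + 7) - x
This is an ∞ − ∞ indeterminate form.
Multiply and divide by the conjugate √(x²+11x + 7) + x; the x² terms cancel, leaving (11x + 7)/(√(x²+11x + 7)+x) → 11/2.
Limit = 11/2.

Final answer: 11/2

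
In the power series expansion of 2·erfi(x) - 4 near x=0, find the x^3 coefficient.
Expand to order 3: 2·erfi(x) - 4 = 4·x^3/(3·√(π)) + 4·x/√(π) - 4 + O(x^4).
The coefficient of x^3 is 4/(3·√(π)).

Final answer: 4/(3·√(π))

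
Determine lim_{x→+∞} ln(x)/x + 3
Evaluate the dominant behaviour as x → +∞; each term tends to a finite value or vanishes.
Limit = 3.

Final answer: 3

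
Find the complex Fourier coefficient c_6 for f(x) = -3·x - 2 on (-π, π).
Compute the real Fourier coefficients first: a_6 = 0, b_6 = 1.
Then c_6 = (a_6 − i·b_6)/2 = -i/2.

Final answer: -i/2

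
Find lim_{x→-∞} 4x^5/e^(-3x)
This is an ∞/∞ indeterminate form as x → -∞.
Compare growth rates of the dominant terms (exponentials ≫ polynomials ≫ logarithms), or apply L'Hôpital's rule; the quotient → 0.
Limit = 0.

Final answer: 0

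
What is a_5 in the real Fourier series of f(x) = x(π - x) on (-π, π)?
a_5 = (1/π) ∫_{-π}^{π} f(x)·cos(5x) dx.
Evaluate the integral (use parity and integration by parts as needed): a_5 = 4/25.

Final answer: 4/25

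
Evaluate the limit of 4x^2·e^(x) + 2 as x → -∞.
The product is a 0·∞ indeterminate form at x → -∞.
Rewrite the product as 4x^2 / e^(-x) (an ∞/∞ form) and apply L'Hôpital, or use the standard hierarchy e^(|x|) ≫ |x^2| as x → -∞.
The indeterminate product → 0, so the limit = 2.

Final answer: 2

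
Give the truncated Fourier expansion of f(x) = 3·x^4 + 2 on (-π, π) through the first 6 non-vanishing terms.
(144 - 24·π^2)·cos(x) + (-9 + 6·π^2)·cos(2·x) + (16/9 - 8·π^2/3)·cos(3·x) + (-9/16 + 3·π^2/2)·cos(4·x) + (144/625 - 24·π^2/25)·cos(5·x) + 2 + 3·π^4/5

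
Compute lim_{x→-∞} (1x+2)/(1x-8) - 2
Evaluate the dominant behaviour as x → -∞; each term tends to a finite value or vanishes.
Limit = -1.

Final answer: -1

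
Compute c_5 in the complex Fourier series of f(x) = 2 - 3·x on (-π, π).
Compute the real Fourier coefficients first: a_5 = 0, b_5 = -6/5.
Then c_5 = (a_5 − i·b_5)/2 = 3·i/5.

Final answer: 3·i/5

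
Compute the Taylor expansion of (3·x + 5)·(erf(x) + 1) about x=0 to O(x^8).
-5·x^7/(21·√(π)) + 3·x^6/(5·√(π)) + x^5/√(π) - 2·x^4/√(π) - 10·x^3/(3·√(π)) + 6·x^2/√(π) + x·(3 + 10/√(π)) + 5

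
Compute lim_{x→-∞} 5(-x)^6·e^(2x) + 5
The product is a 0·∞ indeterminate form at x → -∞.
Rewrite the product as 5(-x)^6 / e^(-2x) (an ∞/∞ form) and apply L'Hôpital, or use the standard hierarchy e^(2|x|) ≫ |(-x)^6| as x → -∞.
The indeterminate product → 0, so the limit = 5.

Final answer: 5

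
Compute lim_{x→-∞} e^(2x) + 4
Evaluate the dominant behaviour as x → -∞; each term tends to a finite value or vanishes.
Limit = 4.

Final answer: 4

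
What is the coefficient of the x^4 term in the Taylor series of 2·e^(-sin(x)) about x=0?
Expand to order 4: 2·e^(-sin(x)) = -x^4/4 + x^2 - 2·x + 2 + O(x^5).
The coefficient of x^4 is -1/4.

Final answer: -1/4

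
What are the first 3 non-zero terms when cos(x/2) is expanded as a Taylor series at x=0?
x^4/384 - x^2/8 + 1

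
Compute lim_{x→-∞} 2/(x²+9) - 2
Evaluate the dominant behaviour as x → -∞; each term tends to a finite value or vanishes.
Limit = -2.

Final answer: -2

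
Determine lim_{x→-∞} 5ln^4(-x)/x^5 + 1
The quotient is an ∞/∞ indeterminate form as x → -∞.
Compare growth rates of the dominant terms (exponentials ≫ polynomials ≫ logarithms), or apply L'Hôpital's rule; the quotient → 0.
Adding the constant: 0 + 1 = 1. Limit = 1.

Final answer: 1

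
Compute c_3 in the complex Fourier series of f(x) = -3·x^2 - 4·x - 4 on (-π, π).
Compute the real Fourier coefficients first: a_3 = 4/3, b_3 = -8/3.
Then c_3 = (a_3 − i·b_3)/2 = 2/3 + 4·i/3.

Final answer: 2/3 + 4·i/3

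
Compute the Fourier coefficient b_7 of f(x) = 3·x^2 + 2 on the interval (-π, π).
b_7 = (1/π) ∫_{-π}^{π} f(x)·sin(7x) dx.
Evaluate the integral (use parity and integration by parts as needed): b_7 = 0.

Final answer: 0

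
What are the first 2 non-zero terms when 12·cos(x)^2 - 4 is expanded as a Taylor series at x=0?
8 - 12·x^2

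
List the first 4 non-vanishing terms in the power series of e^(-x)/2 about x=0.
-x^3/12 + x^2/4 - x/2 + 1/2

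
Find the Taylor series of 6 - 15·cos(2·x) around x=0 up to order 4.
-10·x^4 + 30·x^2 - 9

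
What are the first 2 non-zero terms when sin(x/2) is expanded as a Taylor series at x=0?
-x^3/48 + x/2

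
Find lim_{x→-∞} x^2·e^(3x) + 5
The product is a 0·∞ indeterminate form at x → -∞.
Rewrite the product as x^2 / e^(-3x) (an ∞/∞ form) and apply L'Hôpital, or use the standard hierarchy e^(3|x|) ≫ |x^2| as x → -∞.
The indeterminate product → 0, so the limit = 5.

Final answer: 5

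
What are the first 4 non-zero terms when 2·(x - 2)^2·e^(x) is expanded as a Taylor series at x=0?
x^5/15 - 2·x^3/3 - 2·x^2 + 8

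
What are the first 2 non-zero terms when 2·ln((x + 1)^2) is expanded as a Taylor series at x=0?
-2·x^2 + 4·x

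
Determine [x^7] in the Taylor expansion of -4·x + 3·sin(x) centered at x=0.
Expand to order 7: -4·x + 3·sin(x) = -x^7/1680 + x^5/40 - x^3/2 - x + O(x^8).
The coefficient of x^7 is -1/1680.

Final answer: -1/1680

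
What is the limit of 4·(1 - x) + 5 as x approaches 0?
Direct substitution at x = 0 gives 9.

Final answer: 9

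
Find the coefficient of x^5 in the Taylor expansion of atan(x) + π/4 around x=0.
Expand to order 5: atan(x) + π/4 = x^5/5 - x^3/3 + x + π/4 + O(x^6).
The coefficient of x^5 is 1/5.

Final answer: 1/5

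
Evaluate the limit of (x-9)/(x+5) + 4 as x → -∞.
Evaluate the dominant behaviour as x → -∞; each term tends to a finite value or vanishes.
Limit = 5.

Final answer: 5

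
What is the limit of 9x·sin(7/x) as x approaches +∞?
As x → +∞: let u = 7/x → 0⁺; then 9·x·sin(7/x) = 9·7·sin(u)/u → 9·7·1 = 63.
Limit = 63.

Final answer: 63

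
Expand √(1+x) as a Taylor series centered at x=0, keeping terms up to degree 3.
x^3/16 - x^2/8 + x/2 + 1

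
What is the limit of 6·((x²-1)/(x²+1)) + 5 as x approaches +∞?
Evaluate the dominant behaviour as x → +∞; each term tends to a finite value or vanishes.
Limit = 11.

Final answer: 11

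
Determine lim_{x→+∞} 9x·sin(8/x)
As x → +∞: let u = 8/x → 0⁺; then 9·x·sin(8/x) = 9·8·sin(u)/u → 9·8·1 = 72.
Limit = 72.

Final answer: 72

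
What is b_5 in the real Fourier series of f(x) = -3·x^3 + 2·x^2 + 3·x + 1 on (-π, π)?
b_5 = (1/π) ∫_{-π}^{π} f(x)·sin(5x) dx.
Evaluate the integral (use parity and integration by parts as needed): b_5 = 186/125 - 6·π^2/5.

Final answer: 186/125 - 6·π^2/5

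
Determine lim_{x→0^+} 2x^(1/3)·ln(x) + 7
The product is a 0·∞ indeterminate form at x → 0⁺.
Rewrite the product as 2·ln(x) / x^(-1/3) and apply L'Hôpital, or use the standard hierarchy x^(-1/3) ≫ |ln x| as x → 0⁺.
The indeterminate product → 0, so the limit = 7.

Final answer: 7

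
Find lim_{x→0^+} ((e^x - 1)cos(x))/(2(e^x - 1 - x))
Both numerator and denominator → 0 as x → 0^+; this is a 0/0 indeterminate form.
Expand each to leading order near x = 0: numerator ~ x, denominator ~ x^2.
The limit of the ratio is ∞.

Final answer: ∞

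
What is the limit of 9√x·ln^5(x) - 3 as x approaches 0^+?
The product is a 0·∞ indeterminate form at x → 0⁺.
Rewrite the product as 9·ln^5(x) / x^(-1/2) and apply L'Hôpital, or use the standard hierarchy x^(-1/2) ≫ |ln x|^5 as x → 0⁺.
The indeterminate product → 0, so the limit = -3.

Final answer: -3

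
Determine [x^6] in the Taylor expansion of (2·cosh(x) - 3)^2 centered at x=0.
Expand to order 6: (2·cosh(x) - 3)^2 = 29·x^6/180 + 5·x^4/6 - 2·x^2 + 1 + O(x^7).
The coefficient of x^6 is 29/180.

Final answer: 29/180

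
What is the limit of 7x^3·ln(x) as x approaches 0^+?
This is a 0·∞ indeterminate form at x → 0⁺.
Rewrite the product as 7·ln(x) / x^(-3) and apply L'Hôpital, or use the standard hierarchy x^(-3) ≫ |ln x| as x → 0⁺.
The indeterminate product → 0, so the limit = 0.

Final answer: 0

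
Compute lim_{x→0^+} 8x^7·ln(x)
This is a 0·∞ indeterminate form at x → 0⁺.
Rewrite the product as 8·ln(x) / x^(-7) and apply L'Hôpital, or use the standard hierarchy x^(-7) ≫ |ln x| as x → 0⁺.
The indeterminate product → 0, so the limit = 0.

Final answer: 0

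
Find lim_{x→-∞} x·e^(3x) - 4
The product is a 0·∞ indeterminate form at x → -∞.
Rewrite the product as x / e^(-3x) (an ∞/∞ form) and apply L'Hôpital, or use the standard hierarchy e^(3|x|) ≫ |x| as x → -∞.
The indeterminate product → 0, so the limit = -4.

Final answer: -4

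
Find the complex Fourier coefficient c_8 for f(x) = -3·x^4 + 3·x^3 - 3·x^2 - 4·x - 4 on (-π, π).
Compute the real Fourier coefficients first: a_8 = -3·π^2/8 - 39/256, b_8 = 137/128 - 3·π^2/4.
Then c_8 = (a_8 − i·b_8)/2 = -3·π^2/16 - 39/512 - 137·i/256 + 3·i·π^2/8.

Final answer: -3·π^2/16 - 39/512 - 137·i/256 + 3·i·π^2/8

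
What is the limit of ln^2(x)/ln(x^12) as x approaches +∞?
This is an ∞/∞ indeterminate form as x → +∞.
Write ln(x^12) = 12·ln(x), reducing the quotient to ln(x)/12 → ∞.
Limit = ∞.

Final answer: ∞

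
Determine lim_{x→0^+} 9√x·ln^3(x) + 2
The product is a 0·∞ indeterminate form at x → 0⁺.
Rewrite the product as 9·ln^3(x) / x^(-1/2) and apply L'Hôpital, or use the standard hierarchy x^(-1/2) ≫ |ln x|^3 as x → 0⁺.
The indeterminate product → 0, so the limit = 2.

Final answer: 2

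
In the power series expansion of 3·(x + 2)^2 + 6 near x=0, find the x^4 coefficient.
Expand to order 4: 3·(x + 2)^2 + 6 = 3·x^2 + 12·x + 18 + O(x^5).
The coefficient of x^4 is 0.

Final answer: 0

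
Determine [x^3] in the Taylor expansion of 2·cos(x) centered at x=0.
Expand to order 3: 2·cos(x) = 2 - x^2 + O(x^4).
The coefficient of x^3 is 0.

Final answer: 0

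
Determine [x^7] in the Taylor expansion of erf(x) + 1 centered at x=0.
Expand to order 7: erf(x) + 1 = -x^7/(21·√(π)) + x^5/(5·√(π)) - 2·x^3/(3·√(π)) + 2·x/√(π) + 1 + O(x^8).
The coefficient of x^7 is -1/(21·√(π)).

Final answer: -1/(21·√(π))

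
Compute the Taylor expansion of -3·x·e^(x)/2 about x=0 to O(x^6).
-x^5/16 - x^4/4 - 3·x^3/4 - 3·x^2/2 - 3·x/2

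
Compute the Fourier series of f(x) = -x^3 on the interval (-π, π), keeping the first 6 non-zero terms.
(12 - 2·π^2)·sin(x) + (-3/2 + π^2)·sin(2·x) + (4/9 - 2·π^2/3)·sin(3·x) + (-3/16 + π^2/2)·sin(4·x) + (12/125 - 2·π^2/5)·sin(5·x) + (-1/18 + π^2/3)·sin(6·x)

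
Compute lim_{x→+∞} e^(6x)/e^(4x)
This is an ∞/∞ indeterminate form as x → +∞.
Rewrite e^(6x)/e^(4x) = e^((6−4)x) = e^(2x); the exponent coefficient is 2 > 0 so e^(2x) → ∞.
Limit = ∞.

Final answer: ∞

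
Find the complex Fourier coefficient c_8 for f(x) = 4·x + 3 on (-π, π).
Compute the real Fourier coefficients first: a_8 = 0, b_8 = -1.
Then c_8 = (a_8 − i·b_8)/2 = i/2.

Final answer: i/2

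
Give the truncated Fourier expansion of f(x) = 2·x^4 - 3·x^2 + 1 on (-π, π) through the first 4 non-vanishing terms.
(108 - 16·π^2)·cos(x) + (-9 + 4·π^2)·cos(2·x) + (68/27 - 16·π^2/9)·cos(3·x) - π^2 + 1 + 2·π^4/5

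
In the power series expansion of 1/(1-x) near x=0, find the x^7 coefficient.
Expand to order 7: 1/(1-x) = x^7 + x^6 + x^5 + x^4 + x^3 + x^2 + x + 1 + O(x^8).
The coefficient of x^7 is 1.

Final answer: 1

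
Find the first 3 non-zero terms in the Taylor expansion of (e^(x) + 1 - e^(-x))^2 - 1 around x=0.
2·x^3/3 + 4·x^2 + 4·x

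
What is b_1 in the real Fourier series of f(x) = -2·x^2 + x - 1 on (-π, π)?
b_1 = (1/π) ∫_{-π}^{π} f(x)·sin(1x) dx.
Evaluate the integral (use parity and integration by parts as needed): b_1 = 2.

Final answer: 2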